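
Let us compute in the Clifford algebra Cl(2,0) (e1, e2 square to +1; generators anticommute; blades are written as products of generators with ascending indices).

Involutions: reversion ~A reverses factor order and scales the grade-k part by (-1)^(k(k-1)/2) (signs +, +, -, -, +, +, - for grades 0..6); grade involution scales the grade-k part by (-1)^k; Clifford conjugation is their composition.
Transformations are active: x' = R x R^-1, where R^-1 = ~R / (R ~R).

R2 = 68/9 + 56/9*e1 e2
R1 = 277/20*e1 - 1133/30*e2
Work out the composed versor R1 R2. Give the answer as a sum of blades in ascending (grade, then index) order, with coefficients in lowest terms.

Distribute over the terms of R1 (each basis-blade product reordered to ascending indices, repeated generators contracted through their squares):
(277/20*e1) R2 = 4709/45*e1 + 3878/45*e2
(-1133/30*e2) R2 = 31724/135*e1 - 38522/135*e2
Summing the partial products and collecting blades:
Answer: 45851/135*e1 - 26888/135*e2


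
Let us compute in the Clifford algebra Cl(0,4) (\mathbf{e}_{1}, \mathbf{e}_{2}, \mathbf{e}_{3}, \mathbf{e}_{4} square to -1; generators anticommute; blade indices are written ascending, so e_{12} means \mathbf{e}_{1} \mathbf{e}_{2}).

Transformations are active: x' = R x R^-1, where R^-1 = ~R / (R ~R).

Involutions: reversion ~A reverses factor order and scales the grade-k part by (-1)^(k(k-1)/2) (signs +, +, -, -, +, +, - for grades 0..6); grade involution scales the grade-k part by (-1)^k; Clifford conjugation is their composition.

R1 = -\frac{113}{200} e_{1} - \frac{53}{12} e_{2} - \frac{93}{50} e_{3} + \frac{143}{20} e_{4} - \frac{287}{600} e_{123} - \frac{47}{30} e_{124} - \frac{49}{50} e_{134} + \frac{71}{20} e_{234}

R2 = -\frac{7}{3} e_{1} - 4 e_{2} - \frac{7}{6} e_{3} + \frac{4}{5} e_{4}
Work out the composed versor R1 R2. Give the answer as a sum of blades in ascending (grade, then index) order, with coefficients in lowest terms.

Distribute over the terms of R2 (each basis-blade product reordered to ascending indices, repeated generators contracted through their squares):
R1 (-\frac{7}{3} e_{1}) = -\frac{791}{600} - \frac{371}{36} e_{12} - \frac{217}{50} e_{13} + \frac{1001}{60} e_{14} - \frac{2009}{1800} e_{23} - \frac{329}{90} e_{24} - \frac{343}{150} e_{34} + \frac{497}{60} e_{1234}
R1 (-4 e_{2}) = -\frac{53}{3} + \frac{113}{50} e_{12} + \frac{287}{150} e_{13} + \frac{94}{15} e_{14} - \frac{186}{25} e_{23} + \frac{143}{5} e_{24} + \frac{71}{5} e_{34} + \frac{98}{25} e_{1234}
R1 (-\frac{7}{6} e_{3}) = -\frac{217}{100} - \frac{2009}{3600} e_{12} + \frac{791}{1200} e_{13} + \frac{343}{300} e_{14} + \frac{371}{72} e_{23} - \frac{497}{120} e_{24} + \frac{1001}{120} e_{34} - \frac{329}{180} e_{1234}
R1 (\frac{4}{5} e_{4}) = -\frac{143}{25} + \frac{94}{75} e_{12} + \frac{98}{125} e_{13} - \frac{113}{250} e_{14} - \frac{71}{25} e_{23} - \frac{53}{15} e_{24} - \frac{186}{125} e_{34} - \frac{287}{750} e_{1234}
Summing the partial products and collecting blades:
Answer: -\frac{215}{8} - \frac{26461}{3600} e_{12} - \frac{1967}{2000} e_{13} + \frac{17731}{750} e_{14} - \frac{1873}{300} e_{23} + \frac{6217}{360} e_{24} + \frac{18767}{1000} e_{34} + \frac{11242}{1125} e_{1234}


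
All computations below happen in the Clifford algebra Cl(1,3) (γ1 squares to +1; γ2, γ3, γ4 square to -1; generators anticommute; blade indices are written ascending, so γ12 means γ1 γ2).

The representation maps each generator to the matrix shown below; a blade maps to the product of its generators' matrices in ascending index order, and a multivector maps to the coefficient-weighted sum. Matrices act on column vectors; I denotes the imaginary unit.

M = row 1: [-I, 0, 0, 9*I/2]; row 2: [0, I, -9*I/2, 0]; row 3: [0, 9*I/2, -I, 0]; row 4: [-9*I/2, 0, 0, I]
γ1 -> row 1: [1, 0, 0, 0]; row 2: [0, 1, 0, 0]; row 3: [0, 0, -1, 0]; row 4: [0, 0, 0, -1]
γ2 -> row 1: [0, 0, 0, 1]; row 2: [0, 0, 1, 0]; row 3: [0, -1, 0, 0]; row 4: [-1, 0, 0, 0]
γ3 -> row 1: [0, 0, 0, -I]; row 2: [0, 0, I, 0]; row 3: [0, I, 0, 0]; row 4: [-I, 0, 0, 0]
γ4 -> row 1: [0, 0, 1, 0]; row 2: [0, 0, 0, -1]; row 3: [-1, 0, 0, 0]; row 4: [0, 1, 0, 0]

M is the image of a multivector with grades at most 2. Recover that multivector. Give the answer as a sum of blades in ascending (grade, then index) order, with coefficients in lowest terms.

Method: the blade images are trace-orthogonal — tr(rho(e_A) rho(e_B)^-1) = 4 if A = B and 0 otherwise — and rho(e_A)^-1 = (e_A)^2 * rho(e_A) with (e_A)^2 = +1 or -1, so the coefficient of e_A in the preimage is (e_A)^2 * tr(M rho(e_A))/4.
Nonzero projections over blades of grade <= 2: γ13: (γ13)^2 = +1, tr(M rho(γ13)) = -18, coefficient -9/2; γ23: (γ23)^2 = -1, tr(M rho(γ23)) = -4, coefficient 1. Every other blade of grade <= 2 projects to 0.
Answer: -9/2*γ13 + γ23


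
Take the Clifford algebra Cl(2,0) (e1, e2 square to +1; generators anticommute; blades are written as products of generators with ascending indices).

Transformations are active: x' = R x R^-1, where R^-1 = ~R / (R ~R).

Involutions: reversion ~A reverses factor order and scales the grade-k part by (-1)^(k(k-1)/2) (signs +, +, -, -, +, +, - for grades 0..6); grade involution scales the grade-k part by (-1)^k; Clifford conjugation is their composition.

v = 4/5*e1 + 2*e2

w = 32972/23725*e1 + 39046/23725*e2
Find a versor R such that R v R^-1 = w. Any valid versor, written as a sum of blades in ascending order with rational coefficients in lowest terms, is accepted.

Sketch: the shared square 116/25 makes R = v + w = 51952/23725*e1 + 86496/23725*e2 the natural versor; its sandwich fixes that direction, negates (v - w)/2, and sends v to w.
Answer: 51952/23725*e1 + 86496/23725*e2


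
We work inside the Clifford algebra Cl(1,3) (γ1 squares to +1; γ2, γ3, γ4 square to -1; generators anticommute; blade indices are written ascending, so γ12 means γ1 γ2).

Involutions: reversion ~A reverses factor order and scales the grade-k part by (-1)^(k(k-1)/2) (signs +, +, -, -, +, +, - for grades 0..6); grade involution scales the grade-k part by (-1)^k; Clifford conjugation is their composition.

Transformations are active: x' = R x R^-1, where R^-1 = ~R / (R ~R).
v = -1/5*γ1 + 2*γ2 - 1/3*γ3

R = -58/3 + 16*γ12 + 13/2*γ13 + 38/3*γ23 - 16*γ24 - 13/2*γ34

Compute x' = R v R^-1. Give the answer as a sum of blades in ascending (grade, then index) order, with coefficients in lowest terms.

~R = -58/3 - 16*γ12 - 13/2*γ13 - 38/3*γ23 + 16*γ24 + 13/2*γ34, and R ~R = 4808/9, so R^-1 = ~R / (4808/9).
R v = -779/30*γ1 - 1406/45*γ2 + 2977/90*γ3 - 179/6*γ4 - 313/15*γ123 + 16/5*γ124 + 13/10*γ134 - 55/3*γ234
Answer: 41667/48080*γ1 + 1441/7212*γ2 - 22947/12020*γ3 + 51283/48080*γ4


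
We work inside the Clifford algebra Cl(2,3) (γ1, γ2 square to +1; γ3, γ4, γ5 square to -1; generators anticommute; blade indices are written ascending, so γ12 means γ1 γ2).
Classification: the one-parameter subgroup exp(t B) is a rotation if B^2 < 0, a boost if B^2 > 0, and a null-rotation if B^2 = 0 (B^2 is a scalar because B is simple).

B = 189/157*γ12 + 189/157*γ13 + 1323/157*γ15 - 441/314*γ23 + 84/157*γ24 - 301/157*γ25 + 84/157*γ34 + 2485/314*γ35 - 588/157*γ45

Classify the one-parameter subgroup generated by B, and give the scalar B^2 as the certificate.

B^2 term by term: the squares give (189/157)^2*(γ12)^2 + (189/157)^2*(γ13)^2 + (1323/157)^2*(γ15)^2 + (-441/314)^2*(γ23)^2 + (84/157)^2*(γ24)^2 + (-301/157)^2*(γ25)^2 + (84/157)^2*(γ34)^2 + (2485/314)^2*(γ35)^2 + (-588/157)^2*(γ45)^2 = 35721/24649*(-1) + 35721/24649*(+1) + 1750329/24649*(+1) + 194481/98596*(+1) + 7056/24649*(+1) + 90601/24649*(+1) + 7056/24649*(-1) + 6175225/98596*(-1) + 345744/24649*(-1) = 0 (each basis 2-blade squares to minus the product of its generators' squares); cross terms between blades sharing an index anticommute and cancel; the commuting (index-disjoint) pairs give grade-4 terms 2*c*c'*(blade product), which cancel blade by blade — γ1234: 31752/24649 - 31752/24649 = 0; γ1235: 469665/24649 + 113778/24649 - 583443/24649 = 0; γ1245: -222264/24649 + 222264/24649 = 0; γ1345: -222264/24649 + 222264/24649 = 0; γ2345: 259308/24649 - 208740/24649 - 50568/24649 = 0 — confirming B is simple. So B^2 = 0.
Answer: null-rotation, certificate B^2 = 0. The class reads off the invariant scalar 0 directly.


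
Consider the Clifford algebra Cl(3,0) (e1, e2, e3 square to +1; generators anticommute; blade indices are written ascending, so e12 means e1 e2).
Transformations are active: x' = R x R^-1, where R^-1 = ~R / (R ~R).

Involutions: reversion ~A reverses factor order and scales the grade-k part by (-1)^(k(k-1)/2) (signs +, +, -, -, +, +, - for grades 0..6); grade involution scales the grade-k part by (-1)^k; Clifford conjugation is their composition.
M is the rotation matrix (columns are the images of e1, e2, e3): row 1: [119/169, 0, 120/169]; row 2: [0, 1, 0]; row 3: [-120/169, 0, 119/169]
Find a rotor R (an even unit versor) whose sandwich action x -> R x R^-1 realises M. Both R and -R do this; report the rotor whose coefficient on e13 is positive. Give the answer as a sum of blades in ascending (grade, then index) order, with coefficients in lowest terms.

Method: write R = a + b12*e12 + b13*e13 + b23*e23 with a^2 + b12^2 + b13^2 + b23^2 = 1 (so R^-1 = ~R). Expanding the columns R e_j ~R gives tr M = 4a^2 - 1 and, from the antisymmetric part, M21 - M12 = -4a*b12, M13 - M31 = 4a*b13, M32 - M23 = -4a*b23.
Here tr M = 407/169, so a^2 = (1 + tr M)/4 = 144/169 and a = ±12/13. Taking a = 12/13: M21 - M12 = 0, M13 - M31 = 240/169, M32 - M23 = 0, giving b12 = 0, b13 = 5/13, b23 = 0, i.e. R = 12/13 + 5/13*e13.
Its e13 coefficient is already positive.
Answer: 12/13 + 5/13*e13. Sheet selection: the two-to-one cover makes ±R indistinguishable at the matrix level (trace 407/169), so uniqueness comes from the required sign on e13.


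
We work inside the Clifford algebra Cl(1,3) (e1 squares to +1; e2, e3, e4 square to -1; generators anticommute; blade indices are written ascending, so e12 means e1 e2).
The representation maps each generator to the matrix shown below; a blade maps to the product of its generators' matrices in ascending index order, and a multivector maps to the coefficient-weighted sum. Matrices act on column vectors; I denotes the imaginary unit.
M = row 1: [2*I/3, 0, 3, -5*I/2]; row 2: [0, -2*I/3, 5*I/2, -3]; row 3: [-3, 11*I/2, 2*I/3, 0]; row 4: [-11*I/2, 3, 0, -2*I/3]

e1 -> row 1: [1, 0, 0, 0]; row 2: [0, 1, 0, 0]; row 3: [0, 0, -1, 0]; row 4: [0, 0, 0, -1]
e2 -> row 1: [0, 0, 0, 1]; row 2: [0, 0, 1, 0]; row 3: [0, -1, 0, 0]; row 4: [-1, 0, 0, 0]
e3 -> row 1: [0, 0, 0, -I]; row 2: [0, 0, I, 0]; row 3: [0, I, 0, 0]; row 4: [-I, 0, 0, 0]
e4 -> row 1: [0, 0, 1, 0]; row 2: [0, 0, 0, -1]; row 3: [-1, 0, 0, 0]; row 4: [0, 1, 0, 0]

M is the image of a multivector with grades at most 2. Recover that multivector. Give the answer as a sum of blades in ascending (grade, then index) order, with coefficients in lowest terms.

Method: the blade images are trace-orthogonal — tr(rho(e_A) rho(e_B)^-1) = 4 if A = B and 0 otherwise — and rho(e_A)^-1 = (e_A)^2 * rho(e_A) with (e_A)^2 = +1 or -1, so the coefficient of e_A in the preimage is (e_A)^2 * tr(M rho(e_A))/4.
Nonzero projections over blades of grade <= 2: e3: (e3)^2 = -1, tr(M rho(e3)) = -16, coefficient 4; e4: (e4)^2 = -1, tr(M rho(e4)) = -12, coefficient 3; e13: (e13)^2 = +1, tr(M rho(e13)) = -6, coefficient -3/2; e23: (e23)^2 = -1, tr(M rho(e23)) = 8/3, coefficient -2/3. Every other blade of grade <= 2 projects to 0.
Answer: 4*e3 + 3*e4 - 3/2*e13 - 2/3*e23


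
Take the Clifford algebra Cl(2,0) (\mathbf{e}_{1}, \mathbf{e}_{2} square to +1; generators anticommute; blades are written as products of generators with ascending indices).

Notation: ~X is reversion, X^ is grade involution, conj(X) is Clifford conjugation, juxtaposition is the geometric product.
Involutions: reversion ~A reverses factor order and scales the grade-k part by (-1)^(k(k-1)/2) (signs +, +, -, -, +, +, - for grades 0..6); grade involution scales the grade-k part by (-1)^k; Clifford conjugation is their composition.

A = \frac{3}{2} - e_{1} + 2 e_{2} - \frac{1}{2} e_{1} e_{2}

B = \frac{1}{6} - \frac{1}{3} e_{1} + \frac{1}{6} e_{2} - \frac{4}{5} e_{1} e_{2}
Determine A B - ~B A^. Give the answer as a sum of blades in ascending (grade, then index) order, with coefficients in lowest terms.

first term: \frac{31}{60} + \frac{17}{20} e_{1} + \frac{73}{60} e_{2} - \frac{47}{60} e_{1} e_{2}
second term: -\frac{1}{60} - \frac{37}{20} e_{1} - \frac{43}{60} e_{2} + \frac{97}{60} e_{1} e_{2}
Answer: \frac{8}{15} + \frac{27}{10} e_{1} + \frac{29}{15} e_{2} - \frac{12}{5} e_{1} e_{2}


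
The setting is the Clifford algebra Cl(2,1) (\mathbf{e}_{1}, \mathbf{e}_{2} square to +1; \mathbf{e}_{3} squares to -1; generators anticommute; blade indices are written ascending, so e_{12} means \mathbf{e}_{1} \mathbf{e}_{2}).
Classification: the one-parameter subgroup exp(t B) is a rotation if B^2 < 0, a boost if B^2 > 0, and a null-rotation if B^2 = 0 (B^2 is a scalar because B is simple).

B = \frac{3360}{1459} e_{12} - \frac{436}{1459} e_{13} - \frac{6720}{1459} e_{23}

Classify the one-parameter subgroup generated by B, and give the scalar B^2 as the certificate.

B^2 term by term: the squares give (\frac{3360}{1459})^2*(e_{12})^2 + (-\frac{436}{1459})^2*(e_{13})^2 + (-\frac{6720}{1459})^2*(e_{23})^2 = \frac{11289600}{2128681}*(-1) + \frac{190096}{2128681}*(+1) + \frac{45158400}{2128681}*(+1) = 16 (each basis 2-blade squares to minus the product of its generators' squares); cross terms between blades sharing an index anticommute and cancel. So B^2 = 16.
Answer: boost, certificate B^2 = 16. Note: conjugating B changes its blade decomposition but never the scalar B^2 = 16, whose sign settles the classification.


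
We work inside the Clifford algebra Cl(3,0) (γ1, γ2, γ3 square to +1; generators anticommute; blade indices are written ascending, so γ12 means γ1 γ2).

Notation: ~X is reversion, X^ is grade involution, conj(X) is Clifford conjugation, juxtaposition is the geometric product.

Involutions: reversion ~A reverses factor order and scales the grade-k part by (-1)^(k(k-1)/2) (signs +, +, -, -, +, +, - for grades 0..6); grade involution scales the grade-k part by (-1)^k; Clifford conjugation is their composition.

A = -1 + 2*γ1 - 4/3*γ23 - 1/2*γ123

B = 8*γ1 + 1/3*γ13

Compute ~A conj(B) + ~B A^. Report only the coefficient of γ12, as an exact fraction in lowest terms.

first term: -16 + 8*γ1 - 1/6*γ2 - 2/3*γ3 - 4/9*γ12 + 1/3*γ13 - 4*γ23 - 32/3*γ123
second term: -16 - 8*γ1 - 1/6*γ2 - 2/3*γ3 - 4/9*γ12 + 1/3*γ13 + 4*γ23 - 32/3*γ123
Answer: -8/9


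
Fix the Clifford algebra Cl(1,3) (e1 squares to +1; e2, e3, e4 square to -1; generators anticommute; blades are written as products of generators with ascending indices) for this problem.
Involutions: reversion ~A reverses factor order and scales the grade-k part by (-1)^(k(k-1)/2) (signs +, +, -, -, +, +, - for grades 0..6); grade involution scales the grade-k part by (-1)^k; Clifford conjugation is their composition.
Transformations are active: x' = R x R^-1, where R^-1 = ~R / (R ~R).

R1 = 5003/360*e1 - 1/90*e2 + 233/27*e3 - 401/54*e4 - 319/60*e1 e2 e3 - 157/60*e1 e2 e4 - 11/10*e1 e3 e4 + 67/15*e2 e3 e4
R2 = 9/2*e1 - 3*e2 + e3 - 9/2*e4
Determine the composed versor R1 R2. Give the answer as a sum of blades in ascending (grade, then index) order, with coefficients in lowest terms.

Distribute over the terms of R2 (each basis-blade product reordered to ascending indices, repeated generators contracted through their squares):
R1 (9/2*e1) = 5003/80 + 1/20*e1 e2 - 233/6*e1 e3 + 401/12*e1 e4 - 957/40*e2 e3 - 471/40*e2 e4 - 99/20*e3 e4 - 201/10*e1 e2 e3 e4
R1 (-3*e2) = -1/30 - 5003/120*e1 e2 + 319/20*e1 e3 + 157/20*e1 e4 + 233/9*e2 e3 - 401/18*e2 e4 + 67/5*e3 e4 + 33/10*e1 e2 e3 e4
R1 (e3) = -233/27 + 319/60*e1 e2 + 5003/360*e1 e3 - 11/10*e1 e4 - 1/90*e2 e3 + 67/15*e2 e4 + 401/54*e3 e4 + 157/60*e1 e2 e3 e4
R1 (-9/2*e4) = -401/12 - 471/40*e1 e2 - 99/20*e1 e3 - 5003/80*e1 e4 + 201/10*e2 e3 + 1/20*e2 e4 - 233/6*e3 e4 + 957/40*e1 e2 e3 e4
Summing the partial products and collecting blades:
Answer: 44189/2160 - 481/10*e1 e2 - 5017/360*e1 e3 - 5369/240*e1 e4 + 7939/360*e2 e3 - 10633/360*e2 e4 - 12397/540*e3 e4 + 1169/120*e1 e2 e3 e4


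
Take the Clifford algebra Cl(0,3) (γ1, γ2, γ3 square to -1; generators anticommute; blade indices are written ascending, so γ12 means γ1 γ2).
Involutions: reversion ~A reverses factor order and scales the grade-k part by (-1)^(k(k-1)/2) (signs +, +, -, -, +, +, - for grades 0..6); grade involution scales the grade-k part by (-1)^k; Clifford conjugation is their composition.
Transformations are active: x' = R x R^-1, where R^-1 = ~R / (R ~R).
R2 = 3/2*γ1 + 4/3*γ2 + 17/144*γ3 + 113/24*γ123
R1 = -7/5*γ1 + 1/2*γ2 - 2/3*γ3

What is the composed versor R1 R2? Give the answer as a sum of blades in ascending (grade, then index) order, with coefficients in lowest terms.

Distribute over the terms of R1 (each basis-blade product reordered to ascending indices, repeated generators contracted through their squares):
(-7/5*γ1) R2 = 21/10 - 28/15*γ12 - 119/720*γ13 + 791/120*γ23
(1/2*γ2) R2 = -2/3 - 3/4*γ12 + 113/48*γ13 + 17/288*γ23
(-2/3*γ3) R2 = 17/216 + 113/36*γ12 + γ13 + 8/9*γ23
Summing the partial products and collecting blades:
Answer: 1633/1080 + 47/90*γ12 + 287/90*γ13 + 3619/480*γ23


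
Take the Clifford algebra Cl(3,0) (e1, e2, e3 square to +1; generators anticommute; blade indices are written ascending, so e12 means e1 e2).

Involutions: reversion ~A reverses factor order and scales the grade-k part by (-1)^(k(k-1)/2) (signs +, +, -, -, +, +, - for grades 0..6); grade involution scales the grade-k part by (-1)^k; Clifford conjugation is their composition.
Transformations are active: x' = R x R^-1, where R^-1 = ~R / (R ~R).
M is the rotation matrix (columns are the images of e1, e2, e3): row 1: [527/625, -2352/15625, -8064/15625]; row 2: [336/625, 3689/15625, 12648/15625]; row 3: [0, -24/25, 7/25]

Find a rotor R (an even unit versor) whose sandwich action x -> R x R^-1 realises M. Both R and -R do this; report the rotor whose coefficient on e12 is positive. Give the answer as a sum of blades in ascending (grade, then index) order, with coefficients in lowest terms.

Method: write R = a + b12*e12 + b13*e13 + b23*e23 with a^2 + b12^2 + b13^2 + b23^2 = 1 (so R^-1 = ~R). Expanding the columns R e_j ~R gives tr M = 4a^2 - 1 and, from the antisymmetric part, M21 - M12 = -4a*b12, M13 - M31 = 4a*b13, M32 - M23 = -4a*b23.
Here tr M = 21239/15625, so a^2 = (1 + tr M)/4 = 9216/15625 and a = ±96/125. Taking a = 96/125: M21 - M12 = 10752/15625, M13 - M31 = -8064/15625, M32 - M23 = -27648/15625, giving b12 = -28/125, b13 = -21/125, b23 = 72/125, i.e. R = 96/125 - 28/125*e12 - 21/125*e13 + 72/125*e23.
Its e12 coefficient is negative, so report the other preimage -R.
Answer: -96/125 + 28/125*e12 + 21/125*e13 - 72/125*e23. Why the constraint matters: R and -R act identically through the sandwich — M has trace 21239/15625 either way — so only the sign condition on e12 picks one of the two preimages.


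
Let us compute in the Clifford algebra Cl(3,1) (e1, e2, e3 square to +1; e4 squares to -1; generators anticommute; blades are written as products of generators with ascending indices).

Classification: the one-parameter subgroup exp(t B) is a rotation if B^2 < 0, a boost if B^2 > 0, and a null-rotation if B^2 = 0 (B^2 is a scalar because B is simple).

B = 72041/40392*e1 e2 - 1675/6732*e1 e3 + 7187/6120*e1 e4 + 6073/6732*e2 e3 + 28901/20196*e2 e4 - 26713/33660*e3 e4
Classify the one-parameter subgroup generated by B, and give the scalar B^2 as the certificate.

B^2 term by term: the squares give (72041/40392)^2*(e1 e2)^2 + (-1675/6732)^2*(e1 e3)^2 + (7187/6120)^2*(e1 e4)^2 + (6073/6732)^2*(e2 e3)^2 + (28901/20196)^2*(e2 e4)^2 + (-26713/33660)^2*(e3 e4)^2 = 5189905681/1631513664*(-1) + 2805625/45319824*(-1) + 51652969/37454400*(+1) + 36881329/45319824*(-1) + 835267801/407878416*(+1) + 713584369/1132995600*(+1) = 0 (each basis 2-blade squares to minus the product of its generators' squares); cross terms between blades sharing an index anticommute and cancel; the commuting (index-disjoint) pairs give grade-4 terms 2*c*c'*(blade product), which cancel blade by blade — e1 e2 e3 e4: -1924431233/679797360 + 48409175/67979736 + 43646651/20599920 = 0 — confirming B is simple. So B^2 = 0.
Answer: null-rotation, certificate B^2 = 0. Check the certificate: B^2 = 0, and that sign is decisive whatever form B takes.


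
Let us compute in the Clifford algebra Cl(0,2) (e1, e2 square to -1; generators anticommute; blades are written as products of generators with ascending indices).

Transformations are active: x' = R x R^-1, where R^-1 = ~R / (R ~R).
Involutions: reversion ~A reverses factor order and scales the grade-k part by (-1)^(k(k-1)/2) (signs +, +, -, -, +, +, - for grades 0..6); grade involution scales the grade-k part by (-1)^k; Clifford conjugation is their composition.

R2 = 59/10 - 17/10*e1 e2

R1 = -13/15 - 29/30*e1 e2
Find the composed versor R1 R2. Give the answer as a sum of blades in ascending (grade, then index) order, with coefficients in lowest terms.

Distribute over the terms of R1 (each basis-blade product reordered to ascending indices, repeated generators contracted through their squares):
(-13/15) R2 = -767/150 + 221/150*e1 e2
(-29/30*e1 e2) R2 = -493/300 - 1711/300*e1 e2
Summing the partial products and collecting blades:
Answer: -2027/300 - 423/100*e1 e2


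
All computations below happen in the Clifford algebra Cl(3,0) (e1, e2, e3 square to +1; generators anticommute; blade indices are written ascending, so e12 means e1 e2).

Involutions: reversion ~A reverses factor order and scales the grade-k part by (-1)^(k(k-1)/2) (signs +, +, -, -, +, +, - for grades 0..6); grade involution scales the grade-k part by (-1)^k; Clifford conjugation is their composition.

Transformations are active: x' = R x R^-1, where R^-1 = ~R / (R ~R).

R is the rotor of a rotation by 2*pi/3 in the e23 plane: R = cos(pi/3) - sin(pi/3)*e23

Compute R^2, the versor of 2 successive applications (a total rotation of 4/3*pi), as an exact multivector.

Half-angle bookkeeping: 2 applications in e23 add up to rotor phase 2*pi/3 = 2*pi/3, so R^2 = cos(2*pi/3) - sin(2*pi/3)*e23.
cos(2*pi/3) = -1/2 and sin(2*pi/3) = sqrt(3)/2, so R^2 = -1/2 - sqrt(3)/2*e23. The net rotation is 4/3*pi; the rotor keeps the half-angle phase exactly.
Answer: -1/2 - sqrt(3)/2*e23


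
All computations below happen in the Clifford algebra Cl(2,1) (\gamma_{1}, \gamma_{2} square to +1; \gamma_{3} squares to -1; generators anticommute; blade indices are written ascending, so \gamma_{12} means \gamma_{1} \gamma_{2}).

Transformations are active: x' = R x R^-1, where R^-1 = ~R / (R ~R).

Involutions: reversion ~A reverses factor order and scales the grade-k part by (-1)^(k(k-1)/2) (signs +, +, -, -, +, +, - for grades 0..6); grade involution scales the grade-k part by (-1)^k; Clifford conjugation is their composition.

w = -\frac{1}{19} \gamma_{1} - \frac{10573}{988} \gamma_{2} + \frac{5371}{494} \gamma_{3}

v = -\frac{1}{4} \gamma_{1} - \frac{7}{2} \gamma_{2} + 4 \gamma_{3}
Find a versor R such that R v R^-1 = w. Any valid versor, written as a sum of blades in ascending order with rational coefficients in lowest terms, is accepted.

Since q(v) = q(w) = -\frac{59}{16}, the sum R = v + w = -\frac{23}{76} \gamma_{1} - \frac{14031}{988} \gamma_{2} + \frac{7347}{494} \gamma_{3} does the job whenever invertible.
Answer: -\frac{23}{76} \gamma_{1} - \frac{14031}{988} \gamma_{2} + \frac{7347}{494} \gamma_{3}


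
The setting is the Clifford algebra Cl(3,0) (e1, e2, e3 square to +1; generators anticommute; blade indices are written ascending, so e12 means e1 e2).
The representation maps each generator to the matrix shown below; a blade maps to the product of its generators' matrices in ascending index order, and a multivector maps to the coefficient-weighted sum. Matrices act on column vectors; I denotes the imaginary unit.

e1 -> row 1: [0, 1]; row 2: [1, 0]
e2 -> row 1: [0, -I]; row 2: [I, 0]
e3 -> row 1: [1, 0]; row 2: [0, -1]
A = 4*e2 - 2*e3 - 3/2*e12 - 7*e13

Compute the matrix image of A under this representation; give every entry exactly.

Bivector images (products of the table entries): rho(e12) = rho(e1)rho(e2) = row 1: [I, 0]; row 2: [0, -I]; rho(e13) = rho(e1)rho(e3) = row 1: [0, -1]; row 2: [1, 0].
M = (4)*rho(e2) + (-2)*rho(e3) + (-3/2)*rho(e12) + (-7)*rho(e13), summed entrywise:
Answer: row 1: [-2 - 3*I/2, 7 - 4*I]; row 2: [-7 + 4*I, 2 + 3*I/2]


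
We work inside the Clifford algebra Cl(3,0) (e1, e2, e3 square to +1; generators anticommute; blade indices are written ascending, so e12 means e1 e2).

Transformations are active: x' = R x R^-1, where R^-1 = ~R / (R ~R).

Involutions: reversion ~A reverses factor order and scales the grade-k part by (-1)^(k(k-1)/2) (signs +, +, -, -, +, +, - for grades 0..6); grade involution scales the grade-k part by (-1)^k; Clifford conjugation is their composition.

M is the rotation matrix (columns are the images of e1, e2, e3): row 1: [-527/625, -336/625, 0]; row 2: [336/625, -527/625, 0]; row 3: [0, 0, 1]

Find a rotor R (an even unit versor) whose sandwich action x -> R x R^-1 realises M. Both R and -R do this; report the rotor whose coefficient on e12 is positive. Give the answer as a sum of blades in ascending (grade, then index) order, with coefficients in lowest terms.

Method: write R = a + b12*e12 + b13*e13 + b23*e23 with a^2 + b12^2 + b13^2 + b23^2 = 1 (so R^-1 = ~R). Expanding the columns R e_j ~R gives tr M = 4a^2 - 1 and, from the antisymmetric part, M21 - M12 = -4a*b12, M13 - M31 = 4a*b13, M32 - M23 = -4a*b23.
Here tr M = -429/625, so a^2 = (1 + tr M)/4 = 49/625 and a = ±7/25. Taking a = 7/25: M21 - M12 = 672/625, M13 - M31 = 0, M32 - M23 = 0, giving b12 = -24/25, b13 = 0, b23 = 0, i.e. R = 7/25 - 24/25*e12.
Its e12 coefficient is negative, so report the other preimage -R.
Answer: -7/25 + 24/25*e12. Note: both R and -R realise this M (trace -429/625); the covering map identifies them, and the e12-coefficient sign is the tie-breaker.


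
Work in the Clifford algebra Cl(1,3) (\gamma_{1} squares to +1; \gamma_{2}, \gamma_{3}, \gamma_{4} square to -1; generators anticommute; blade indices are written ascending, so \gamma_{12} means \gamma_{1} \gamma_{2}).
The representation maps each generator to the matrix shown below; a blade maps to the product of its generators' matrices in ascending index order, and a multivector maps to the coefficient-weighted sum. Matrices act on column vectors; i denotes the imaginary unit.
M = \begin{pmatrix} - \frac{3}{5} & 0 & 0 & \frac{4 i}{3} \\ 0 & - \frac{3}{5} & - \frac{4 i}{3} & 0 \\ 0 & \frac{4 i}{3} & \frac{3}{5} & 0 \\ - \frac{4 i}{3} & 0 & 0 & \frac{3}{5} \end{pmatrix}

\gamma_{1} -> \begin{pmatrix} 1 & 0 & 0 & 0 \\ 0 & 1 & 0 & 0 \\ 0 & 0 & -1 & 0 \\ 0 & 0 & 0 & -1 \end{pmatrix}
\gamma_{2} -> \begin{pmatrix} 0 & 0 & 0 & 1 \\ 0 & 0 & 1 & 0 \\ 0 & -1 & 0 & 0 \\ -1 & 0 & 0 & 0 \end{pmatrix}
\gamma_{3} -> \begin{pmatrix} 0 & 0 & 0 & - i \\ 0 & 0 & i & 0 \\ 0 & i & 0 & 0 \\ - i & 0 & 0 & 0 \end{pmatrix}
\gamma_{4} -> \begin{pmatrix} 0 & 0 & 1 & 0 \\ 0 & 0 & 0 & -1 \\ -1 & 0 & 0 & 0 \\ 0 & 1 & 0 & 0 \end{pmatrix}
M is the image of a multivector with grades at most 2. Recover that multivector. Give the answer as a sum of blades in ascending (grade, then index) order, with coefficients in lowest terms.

Method: the blade images are trace-orthogonal — tr(rho(e_A) rho(e_B)^-1) = 4 if A = B and 0 otherwise — and rho(e_A)^-1 = (e_A)^2 * rho(e_A) with (e_A)^2 = +1 or -1, so the coefficient of e_A in the preimage is (e_A)^2 * tr(M rho(e_A))/4.
Nonzero projections over blades of grade <= 2: \gamma_{1}: (\gamma_{1})^2 = +1, tr(M rho(\gamma_{1})) = - \frac{12}{5}, coefficient -\frac{3}{5}; \gamma_{13}: (\gamma_{13})^2 = +1, tr(M rho(\gamma_{13})) = - \frac{16}{3}, coefficient -\frac{4}{3}. Every other blade of grade <= 2 projects to 0.
Answer: -\frac{3}{5} \gamma_{1} - \frac{4}{3} \gamma_{13}


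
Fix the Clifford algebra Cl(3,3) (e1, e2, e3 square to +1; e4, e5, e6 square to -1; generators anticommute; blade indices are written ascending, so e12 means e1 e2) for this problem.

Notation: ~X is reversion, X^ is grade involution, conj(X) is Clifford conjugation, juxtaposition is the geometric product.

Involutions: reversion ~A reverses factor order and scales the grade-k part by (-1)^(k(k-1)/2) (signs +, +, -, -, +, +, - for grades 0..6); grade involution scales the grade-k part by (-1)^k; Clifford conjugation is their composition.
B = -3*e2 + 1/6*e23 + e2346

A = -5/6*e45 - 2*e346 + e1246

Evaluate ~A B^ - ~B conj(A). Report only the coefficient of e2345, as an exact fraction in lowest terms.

first term: 2*e2 - e13 + 3*e146 + 5/2*e245 - 1/3*e246 + 1/6*e1346 + 5/36*e2345 - 6*e2346 + 5/6*e2356
second term: 2*e2 + e13 + 3*e146 - 5/2*e245 + 1/3*e246 + 1/6*e1346 - 5/36*e2345 + 6*e2346 - 5/6*e2356
Answer: 5/18


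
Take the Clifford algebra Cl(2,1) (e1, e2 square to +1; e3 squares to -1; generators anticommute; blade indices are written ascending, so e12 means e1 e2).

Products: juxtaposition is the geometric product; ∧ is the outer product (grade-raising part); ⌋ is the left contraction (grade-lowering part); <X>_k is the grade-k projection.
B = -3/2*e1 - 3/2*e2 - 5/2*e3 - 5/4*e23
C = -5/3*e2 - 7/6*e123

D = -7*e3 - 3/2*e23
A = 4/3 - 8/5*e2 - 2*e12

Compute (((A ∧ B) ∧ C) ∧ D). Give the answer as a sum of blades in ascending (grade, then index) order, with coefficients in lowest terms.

step 1: -2*e1 - 2*e2 - 10/3*e3 - 12/5*e12 + 7/3*e23 + 5*e123
step 2: 10/3*e12 - 50/9*e23
step 3: -70/3*e123
Answer: -70/3*e123


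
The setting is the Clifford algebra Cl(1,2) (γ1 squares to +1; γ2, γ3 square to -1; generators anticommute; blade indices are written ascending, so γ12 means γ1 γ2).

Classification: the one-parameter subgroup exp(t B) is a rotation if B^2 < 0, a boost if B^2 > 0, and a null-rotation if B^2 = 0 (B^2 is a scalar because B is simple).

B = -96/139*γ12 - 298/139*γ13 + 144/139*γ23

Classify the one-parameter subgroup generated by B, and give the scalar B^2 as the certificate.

B^2 term by term: the squares give (-96/139)^2*(γ12)^2 + (-298/139)^2*(γ13)^2 + (144/139)^2*(γ23)^2 = 9216/19321*(+1) + 88804/19321*(+1) + 20736/19321*(-1) = 4 (each basis 2-blade squares to minus the product of its generators' squares); cross terms between blades sharing an index anticommute and cancel. So B^2 = 4.
Answer: boost, certificate B^2 = 4. One invariant decides it: the square 4 survives every conjugation, and its sign is exactly the classification.


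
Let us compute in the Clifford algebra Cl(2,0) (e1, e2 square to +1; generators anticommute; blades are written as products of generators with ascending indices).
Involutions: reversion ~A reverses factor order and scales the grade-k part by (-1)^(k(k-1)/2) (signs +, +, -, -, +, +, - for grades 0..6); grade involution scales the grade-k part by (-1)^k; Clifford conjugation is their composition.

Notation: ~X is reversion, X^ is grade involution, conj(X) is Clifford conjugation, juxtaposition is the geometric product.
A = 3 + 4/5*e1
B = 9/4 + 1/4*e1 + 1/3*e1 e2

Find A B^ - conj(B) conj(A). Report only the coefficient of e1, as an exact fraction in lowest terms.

first term: 131/20 + 21/20*e1 + 4/15*e2 + e1 e2
second term: 139/20 - 51/20*e1 - 4/15*e2 - e1 e2
Answer: 18/5


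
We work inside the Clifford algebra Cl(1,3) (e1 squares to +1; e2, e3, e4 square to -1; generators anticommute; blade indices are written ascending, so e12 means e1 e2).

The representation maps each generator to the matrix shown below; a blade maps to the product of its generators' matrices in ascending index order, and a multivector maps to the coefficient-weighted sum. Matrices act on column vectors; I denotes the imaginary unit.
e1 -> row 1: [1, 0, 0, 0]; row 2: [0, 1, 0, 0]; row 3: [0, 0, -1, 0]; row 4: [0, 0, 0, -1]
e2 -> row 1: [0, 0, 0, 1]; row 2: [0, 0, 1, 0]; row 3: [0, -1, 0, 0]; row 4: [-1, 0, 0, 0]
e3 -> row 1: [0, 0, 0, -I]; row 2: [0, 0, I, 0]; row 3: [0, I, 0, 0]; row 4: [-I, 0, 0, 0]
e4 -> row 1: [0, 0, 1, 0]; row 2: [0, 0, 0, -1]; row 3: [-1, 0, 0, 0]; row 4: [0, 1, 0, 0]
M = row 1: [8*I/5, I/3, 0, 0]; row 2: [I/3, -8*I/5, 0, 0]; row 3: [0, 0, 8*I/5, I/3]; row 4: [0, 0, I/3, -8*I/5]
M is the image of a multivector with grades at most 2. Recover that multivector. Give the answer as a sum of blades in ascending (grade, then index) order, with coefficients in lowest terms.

Method: the blade images are trace-orthogonal — tr(rho(e_A) rho(e_B)^-1) = 4 if A = B and 0 otherwise — and rho(e_A)^-1 = (e_A)^2 * rho(e_A) with (e_A)^2 = +1 or -1, so the coefficient of e_A in the preimage is (e_A)^2 * tr(M rho(e_A))/4.
Nonzero projections over blades of grade <= 2: e23: (e23)^2 = -1, tr(M rho(e23)) = 32/5, coefficient -8/5; e34: (e34)^2 = -1, tr(M rho(e34)) = 4/3, coefficient -1/3. Every other blade of grade <= 2 projects to 0.
Answer: -8/5*e23 - 1/3*e34


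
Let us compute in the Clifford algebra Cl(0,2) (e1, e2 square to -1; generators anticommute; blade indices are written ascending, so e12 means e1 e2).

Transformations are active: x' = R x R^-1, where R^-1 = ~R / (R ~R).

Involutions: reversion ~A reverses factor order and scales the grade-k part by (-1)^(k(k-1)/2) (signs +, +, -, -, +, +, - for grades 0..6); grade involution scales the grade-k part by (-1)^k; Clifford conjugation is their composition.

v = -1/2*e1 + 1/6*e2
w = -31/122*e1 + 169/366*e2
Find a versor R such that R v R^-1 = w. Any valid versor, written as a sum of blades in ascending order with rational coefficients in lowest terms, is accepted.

Take R = v + w = -46/61*e1 + 115/183*e2. Because q(v) = q(w) = -5/18, conjugation by R sends v exactly to w.
Answer: -46/61*e1 + 115/183*e2


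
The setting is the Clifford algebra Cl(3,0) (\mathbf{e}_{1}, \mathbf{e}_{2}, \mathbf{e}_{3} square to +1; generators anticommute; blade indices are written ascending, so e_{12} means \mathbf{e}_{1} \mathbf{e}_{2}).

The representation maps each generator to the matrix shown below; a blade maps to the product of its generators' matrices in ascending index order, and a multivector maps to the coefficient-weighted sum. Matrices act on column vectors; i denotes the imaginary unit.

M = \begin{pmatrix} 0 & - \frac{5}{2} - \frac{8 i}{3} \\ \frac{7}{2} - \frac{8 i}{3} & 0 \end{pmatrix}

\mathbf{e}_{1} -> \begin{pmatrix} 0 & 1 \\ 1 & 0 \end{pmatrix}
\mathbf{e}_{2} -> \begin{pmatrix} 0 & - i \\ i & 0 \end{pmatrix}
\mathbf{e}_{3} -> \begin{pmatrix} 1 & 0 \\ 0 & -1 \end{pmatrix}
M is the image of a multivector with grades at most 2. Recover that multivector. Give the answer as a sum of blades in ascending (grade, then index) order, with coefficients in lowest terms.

Method: 1, rho(e_{1}), rho(e_{2}), rho(e_{3}) form a trace-orthogonal basis of the 2x2 complex matrices (tr(X Y) = 2 if X = Y, else 0), so M = m0*1 + m1*rho(e_{1}) + m2*rho(e_{2}) + m3*rho(e_{3}) with m0 = tr(M)/2 = 0, m1 = tr(M rho(e_{1}))/2 = \frac{1}{2} - \frac{8 i}{3}, m2 = tr(M rho(e_{2}))/2 = - 3 i, m3 = tr(M rho(e_{3}))/2 = 0.
Multiplying table entries, the bivector images are rho(e_{12}) = i*rho(e_{3}), rho(e_{13}) = -i*rho(e_{2}), rho(e_{23}) = i*rho(e_{1}); with real blade coefficients the real parts of m0..m3 are the coefficients of 1, e_{1}, e_{2}, e_{3} and the imaginary parts give the bivectors (e_{23}: Im m1, e_{13}: -Im m2, e_{12}: Im m3).
Answer: \frac{1}{2} e_{1} + 3 e_{13} - \frac{8}{3} e_{23}


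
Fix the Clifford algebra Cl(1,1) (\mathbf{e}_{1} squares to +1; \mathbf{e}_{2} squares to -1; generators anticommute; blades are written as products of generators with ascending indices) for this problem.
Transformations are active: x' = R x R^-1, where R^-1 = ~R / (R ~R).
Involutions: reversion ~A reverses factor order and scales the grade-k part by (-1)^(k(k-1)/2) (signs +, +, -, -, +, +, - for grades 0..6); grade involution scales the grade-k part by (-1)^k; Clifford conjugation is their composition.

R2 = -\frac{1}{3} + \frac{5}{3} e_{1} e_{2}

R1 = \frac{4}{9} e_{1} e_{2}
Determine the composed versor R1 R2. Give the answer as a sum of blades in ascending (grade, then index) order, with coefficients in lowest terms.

Distribute over the terms of R1 (each basis-blade product reordered to ascending indices, repeated generators contracted through their squares):
(\frac{4}{9} e_{1} e_{2}) R2 = \frac{20}{27} - \frac{4}{27} e_{1} e_{2}
Answer: \frac{20}{27} - \frac{4}{27} e_{1} e_{2}


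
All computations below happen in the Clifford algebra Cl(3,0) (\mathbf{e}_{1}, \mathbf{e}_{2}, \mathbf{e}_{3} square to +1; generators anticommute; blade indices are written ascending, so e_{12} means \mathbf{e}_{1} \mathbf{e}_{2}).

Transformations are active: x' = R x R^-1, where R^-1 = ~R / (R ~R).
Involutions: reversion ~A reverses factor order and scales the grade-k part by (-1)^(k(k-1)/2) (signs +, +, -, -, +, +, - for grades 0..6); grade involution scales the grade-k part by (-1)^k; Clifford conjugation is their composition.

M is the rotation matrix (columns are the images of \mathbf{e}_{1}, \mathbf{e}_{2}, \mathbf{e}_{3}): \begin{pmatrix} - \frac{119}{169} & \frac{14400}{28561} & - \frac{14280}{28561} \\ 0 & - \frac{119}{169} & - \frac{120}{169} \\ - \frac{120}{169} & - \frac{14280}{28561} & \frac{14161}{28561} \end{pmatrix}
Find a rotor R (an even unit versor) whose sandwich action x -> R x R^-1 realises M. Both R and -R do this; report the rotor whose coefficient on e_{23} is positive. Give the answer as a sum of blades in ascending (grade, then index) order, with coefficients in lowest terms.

Method: write R = a + b12*e_{12} + b13*e_{13} + b23*e_{23} with a^2 + b12^2 + b13^2 + b23^2 = 1 (so R^-1 = ~R). Expanding the columns R e_j ~R gives tr M = 4a^2 - 1 and, from the antisymmetric part, M21 - M12 = -4a*b12, M13 - M31 = 4a*b13, M32 - M23 = -4a*b23.
Here tr M = -\frac{26061}{28561}, so a^2 = (1 + tr M)/4 = \frac{625}{28561} and a = ±\frac{25}{169}. Taking a = \frac{25}{169}: M21 - M12 = -\frac{14400}{28561}, M13 - M31 = \frac{6000}{28561}, M32 - M23 = \frac{6000}{28561}, giving b12 = \frac{144}{169}, b13 = \frac{60}{169}, b23 = -\frac{60}{169}, i.e. R = \frac{25}{169} + \frac{144}{169} e_{12} + \frac{60}{169} e_{13} - \frac{60}{169} e_{23}.
Its e_{23} coefficient is negative, so report the other preimage -R.
Answer: -\frac{25}{169} - \frac{144}{169} e_{12} - \frac{60}{169} e_{13} + \frac{60}{169} e_{23}. Uniqueness: Spin(3) -> SO(3) maps R and -R to the same rotation of trace -\frac{26061}{28561}; fixing the sign of the e_{23} coefficient removes the ambiguity.


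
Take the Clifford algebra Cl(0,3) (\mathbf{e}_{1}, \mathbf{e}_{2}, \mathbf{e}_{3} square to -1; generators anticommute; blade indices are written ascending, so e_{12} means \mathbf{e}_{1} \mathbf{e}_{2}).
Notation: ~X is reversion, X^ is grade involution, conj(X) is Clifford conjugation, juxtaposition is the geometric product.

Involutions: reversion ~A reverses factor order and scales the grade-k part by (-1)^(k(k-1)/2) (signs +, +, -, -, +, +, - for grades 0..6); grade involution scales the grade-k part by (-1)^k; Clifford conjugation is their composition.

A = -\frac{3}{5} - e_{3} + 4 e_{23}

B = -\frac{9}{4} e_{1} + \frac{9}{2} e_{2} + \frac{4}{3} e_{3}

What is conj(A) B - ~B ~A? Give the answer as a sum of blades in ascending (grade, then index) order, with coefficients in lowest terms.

first term: -\frac{4}{3} + \frac{27}{20} e_{1} + \frac{79}{30} e_{2} - \frac{94}{5} e_{3} + \frac{9}{4} e_{13} - \frac{9}{2} e_{23} + 9 e_{123}
second term: \frac{4}{3} + \frac{27}{20} e_{1} - \frac{241}{30} e_{2} + \frac{86}{5} e_{3} + \frac{9}{4} e_{13} - \frac{9}{2} e_{23} + 9 e_{123}
Answer: -\frac{8}{3} + \frac{32}{3} e_{2} - 36 e_{3}


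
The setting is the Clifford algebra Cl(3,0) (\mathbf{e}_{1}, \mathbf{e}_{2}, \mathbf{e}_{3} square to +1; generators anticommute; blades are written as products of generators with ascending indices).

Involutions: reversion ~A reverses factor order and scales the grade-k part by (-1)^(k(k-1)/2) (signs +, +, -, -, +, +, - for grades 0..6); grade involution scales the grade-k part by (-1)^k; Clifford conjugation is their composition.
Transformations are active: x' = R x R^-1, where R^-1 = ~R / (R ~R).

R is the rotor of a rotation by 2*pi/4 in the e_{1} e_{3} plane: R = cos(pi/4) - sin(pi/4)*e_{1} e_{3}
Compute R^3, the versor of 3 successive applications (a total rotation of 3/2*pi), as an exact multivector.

Rotor phase runs at HALF the rotation angle; powers of one rotor simply add phase, so after 3 steps in e_{1} e_{3} the phase is 3*pi/4 = \frac{3 \pi}{4} and R^3 = cos(\frac{3 \pi}{4}) - sin(\frac{3 \pi}{4})*e_{1} e_{3}.
cos(\frac{3 \pi}{4}) = - \frac{\sqrt{2}}{2} and sin(\frac{3 \pi}{4}) = \frac{\sqrt{2}}{2}, so R^3 = - \frac{\sqrt{2}}{2} - \frac{\sqrt{2}}{2} e_{1} e_{3}. The net rotation is 3/2*pi; the rotor keeps the half-angle phase exactly.
Answer: - \frac{\sqrt{2}}{2} - \frac{\sqrt{2}}{2} e_{1} e_{3}
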